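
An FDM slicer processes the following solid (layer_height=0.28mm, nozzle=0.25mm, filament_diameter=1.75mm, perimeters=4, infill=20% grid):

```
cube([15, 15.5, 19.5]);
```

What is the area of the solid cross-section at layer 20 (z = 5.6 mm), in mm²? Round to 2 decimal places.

232.50 mm²

At z = 5.6 mm: the cube (footprint 15×15.5) is included at this height (area 232.50 mm²). Overall, the cross-section is a single solid region. Net area = 232.50 mm².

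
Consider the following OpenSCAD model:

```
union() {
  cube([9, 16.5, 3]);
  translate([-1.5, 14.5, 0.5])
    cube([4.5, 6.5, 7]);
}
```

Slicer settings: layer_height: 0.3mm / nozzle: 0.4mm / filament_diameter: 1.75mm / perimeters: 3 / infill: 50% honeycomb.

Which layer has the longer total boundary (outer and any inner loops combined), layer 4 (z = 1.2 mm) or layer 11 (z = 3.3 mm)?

layer 4 (z = 1.2 mm)

Layer 4 (z = 1.2): the 9×16.5 cube contributes its full rectangle (perimeter 51.00 mm); the cube at (-1.5, 14.5) (footprint 4.5×6.5) is included at this height (perimeter 22.00 mm); Taking the union: the regions partially overlap (shared area 6.00 mm²), so the edge portions inside another operand are dropped and the merged outline is re-measured after clipping — boundary = 63.00 mm. So its perimeter = 63.00 mm. Layer 11 (z = 3.3): the cube does not reach this height (z outside [0, 3]); the cube at (-1.5, 14.5) is present — its section is the full 4.5×6.5 rectangle (perimeter 22.00 mm); Merging all regions: only the 4.5×6.5 cube at (-1.5, 14.5) is present, so the union is just that shape — boundary = 22.00 mm. So its perimeter = 22.00 mm. Layer 4 is larger (63.00 vs 22.00 mm).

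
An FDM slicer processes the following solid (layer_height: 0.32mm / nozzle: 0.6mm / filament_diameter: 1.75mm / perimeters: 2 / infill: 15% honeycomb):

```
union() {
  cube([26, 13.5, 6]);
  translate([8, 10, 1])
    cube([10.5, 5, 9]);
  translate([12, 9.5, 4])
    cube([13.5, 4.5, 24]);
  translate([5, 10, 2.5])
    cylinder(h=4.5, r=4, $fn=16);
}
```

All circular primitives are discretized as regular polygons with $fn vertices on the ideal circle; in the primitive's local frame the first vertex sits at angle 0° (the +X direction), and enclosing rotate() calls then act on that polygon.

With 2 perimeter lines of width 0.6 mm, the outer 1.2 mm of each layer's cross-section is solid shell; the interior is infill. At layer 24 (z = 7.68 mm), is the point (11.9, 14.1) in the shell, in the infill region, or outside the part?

At z = 7.68 mm: the cube does not reach this height (z outside [0, 6]); the cube at (8, 10) is present — its section is the full 10.5×5 rectangle; the cube at (12, 9.5) is present — its section is the full 13.5×4.5 rectangle; the cylinder at (5, 10) does not reach this height (z outside [2.5, 7]); Combining (union): the regions partially overlap (shared area 26.00 mm²), so overlapping operands fuse into one piece — 1 connected region. Overall, the cross-section is a single solid region. The nearest boundary edge runs (8.00, 15.00)→(18.50, 15.00); distance from the point to it = 0.90 mm. The point is inside the cross-section, 0.90 mm from the nearest boundary — within the 1.2 mm shell band (2 × 0.6).

shell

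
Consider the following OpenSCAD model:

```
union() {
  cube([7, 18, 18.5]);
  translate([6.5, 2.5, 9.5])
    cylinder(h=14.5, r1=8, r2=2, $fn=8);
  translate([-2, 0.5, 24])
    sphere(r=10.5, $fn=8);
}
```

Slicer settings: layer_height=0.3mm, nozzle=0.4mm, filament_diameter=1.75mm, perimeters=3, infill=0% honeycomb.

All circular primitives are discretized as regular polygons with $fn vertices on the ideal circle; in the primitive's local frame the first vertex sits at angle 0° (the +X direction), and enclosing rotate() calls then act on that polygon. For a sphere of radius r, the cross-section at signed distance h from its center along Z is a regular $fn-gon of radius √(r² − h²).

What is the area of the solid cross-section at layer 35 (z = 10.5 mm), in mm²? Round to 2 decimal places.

228.27 mm²

At z = 10.5 mm: the cube is present — its section is the full 7×18 rectangle (area 126.00 mm²); the cone at (6.5, 2.5): at t=0.069 of its height the radius interpolates to r₁+(r₂−r₁)t = 7.586, giving a regular 8-gon of that circumradius (area = (8/2)·7.586²·sin(360°/8) = 162.78 mm²); the sphere at (-2, 0.5) is not intersected at this z (|z−center|=13.500 > r=10.5); Combining (union): the regions partially overlap — summed areas 288.78 mm² minus the doubly-counted overlap 60.51 mm² gives 228.27 mm² — area = 228.27 mm². Overall, the cross-section is a single solid region. Net area = 228.27 mm².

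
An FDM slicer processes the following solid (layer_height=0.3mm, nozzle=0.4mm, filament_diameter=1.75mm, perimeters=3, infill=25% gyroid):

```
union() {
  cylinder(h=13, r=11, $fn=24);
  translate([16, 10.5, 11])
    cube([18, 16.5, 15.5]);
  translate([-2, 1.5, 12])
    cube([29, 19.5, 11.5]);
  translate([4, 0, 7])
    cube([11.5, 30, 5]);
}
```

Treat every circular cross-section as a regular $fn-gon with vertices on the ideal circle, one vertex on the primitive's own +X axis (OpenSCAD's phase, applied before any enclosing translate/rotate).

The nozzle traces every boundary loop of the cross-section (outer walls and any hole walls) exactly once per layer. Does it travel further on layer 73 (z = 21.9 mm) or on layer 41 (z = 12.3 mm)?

Layer 73 (z = 21.9): the cylinder is not intersected at this z (z outside [0, 13]); the cube at (16, 10.5) (footprint 18×16.5) is included at this height (perimeter 69.00 mm); the cube at (-2, 1.5) is present — its section is the full 29×19.5 rectangle (perimeter 97.00 mm); the cube at (4, 0) does not reach this height (z outside [7, 12]); Merging all regions: the regions partially overlap (shared area 115.50 mm²), so the edge portions inside another operand are dropped and the merged outline is re-measured after clipping — boundary = 123.00 mm. So its perimeter = 123.00 mm. Layer 41 (z = 12.3): the r=11 cylinder contributes a regular 24-gon of circumradius 11 (perimeter = 2·24·11.000·sin(180°/24) = 68.92 mm); the cube at (16, 10.5) (footprint 18×16.5) is included at this height (perimeter 69.00 mm); the cube at (-2, 1.5) (footprint 29×19.5) is included at this height (perimeter 97.00 mm); the cube at (4, 0) is absent (z outside [7, 12]); Merging all regions: the regions partially overlap (shared area 211.84 mm²), so the edge portions inside another operand are dropped and the merged outline is re-measured after clipping — boundary = 152.14 mm. So its perimeter = 152.14 mm. Layer 41 is larger (152.14 vs 123.00 mm).

layer 41 (z = 12.3 mm)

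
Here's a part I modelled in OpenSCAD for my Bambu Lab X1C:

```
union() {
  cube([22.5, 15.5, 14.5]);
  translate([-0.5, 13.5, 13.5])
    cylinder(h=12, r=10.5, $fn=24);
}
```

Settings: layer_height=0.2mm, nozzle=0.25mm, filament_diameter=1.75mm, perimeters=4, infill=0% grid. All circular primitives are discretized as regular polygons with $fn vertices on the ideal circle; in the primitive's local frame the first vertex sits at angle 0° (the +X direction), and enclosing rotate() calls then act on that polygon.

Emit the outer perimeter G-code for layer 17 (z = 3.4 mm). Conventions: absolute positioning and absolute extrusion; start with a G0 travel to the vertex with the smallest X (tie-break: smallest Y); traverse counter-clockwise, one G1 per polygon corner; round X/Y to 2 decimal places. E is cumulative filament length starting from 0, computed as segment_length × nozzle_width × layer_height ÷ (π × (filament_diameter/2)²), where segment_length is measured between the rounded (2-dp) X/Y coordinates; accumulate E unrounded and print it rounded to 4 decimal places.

G0 X0.00 Y0.00 Z3.40
G1 X22.50 Y0.00 E0.4677
G1 X22.50 Y15.50 E0.7899
G1 X0.00 Y15.50 E1.2576
G1 X0.00 Y0.00 E1.5799

At z = 3.4 mm: the 22.5×15.5 cube contributes its full rectangle; the cylinder at (-0.5, 13.5) is not intersected at this z (z outside [13.5, 25.5]); Merging all regions: only the 22.5×15.5 cube is present, so the union is just that shape — 1 connected region. The outline is a single polygon with 4 vertices. Extrusion per mm of travel: 0.25 × 0.2 / (π × 0.875²) = 0.020788. Accumulating E over each segment gives final E = 1.5799.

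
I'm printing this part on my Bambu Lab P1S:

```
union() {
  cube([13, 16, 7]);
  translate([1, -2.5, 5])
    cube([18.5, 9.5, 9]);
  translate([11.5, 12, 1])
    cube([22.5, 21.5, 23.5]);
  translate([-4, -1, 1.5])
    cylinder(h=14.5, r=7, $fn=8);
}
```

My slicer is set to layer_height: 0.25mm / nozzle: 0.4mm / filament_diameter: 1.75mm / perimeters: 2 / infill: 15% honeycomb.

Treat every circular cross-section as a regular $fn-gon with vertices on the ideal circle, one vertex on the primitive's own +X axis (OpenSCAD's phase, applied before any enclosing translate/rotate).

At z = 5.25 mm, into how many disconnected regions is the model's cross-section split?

At z = 5.25 mm: the cube is present — its section is the full 13×16 rectangle; the 18.5×9.5 cube at (1, -2.5) contributes its full rectangle; the cube at (11.5, 12) (footprint 22.5×21.5) is included at this height; the cylinder at (-4, -1): section is a regular 8-gon, circumradius r=7; Taking the union: the regions partially overlap (shared area 101.50 mm²), so overlapping operands fuse into one piece — 1 connected region. The result has 1 disconnected region.

1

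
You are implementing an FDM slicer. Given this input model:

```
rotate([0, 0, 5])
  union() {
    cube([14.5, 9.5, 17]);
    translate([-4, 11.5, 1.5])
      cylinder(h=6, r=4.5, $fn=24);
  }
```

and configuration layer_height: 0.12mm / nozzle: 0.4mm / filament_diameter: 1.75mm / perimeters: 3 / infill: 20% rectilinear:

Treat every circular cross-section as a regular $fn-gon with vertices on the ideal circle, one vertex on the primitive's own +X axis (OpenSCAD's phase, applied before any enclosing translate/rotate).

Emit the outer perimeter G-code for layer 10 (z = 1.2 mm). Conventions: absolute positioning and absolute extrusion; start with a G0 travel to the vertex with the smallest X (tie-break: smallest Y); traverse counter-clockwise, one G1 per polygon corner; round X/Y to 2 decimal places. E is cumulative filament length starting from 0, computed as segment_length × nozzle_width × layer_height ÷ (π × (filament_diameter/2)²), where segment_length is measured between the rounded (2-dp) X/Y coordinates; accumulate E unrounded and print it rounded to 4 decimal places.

At z = 1.2 mm: the cube is present — its section is the full 14.5×9.5 rectangle; the cylinder at (-4, 11.5) is not intersected at this z (z outside [1.5, 7.5]); Merging all regions: only the 14.5×9.5 cube is present, so the union is just that shape — 1 connected region; (whole slice rotated 5° about Z — lengths, areas and connectivity unchanged). The outline is a single polygon with 4 vertices. Extrusion per mm of travel: 0.4 × 0.12 / (π × 0.875²) = 0.019956. Accumulating E over each segment gives final E = 0.9579.

G0 X-0.83 Y9.46 Z1.20
G1 X0.00 Y0.00 E0.1895
G1 X14.44 Y1.26 E0.4788
G1 X13.62 Y10.73 E0.6685
G1 X-0.83 Y9.46 E0.9579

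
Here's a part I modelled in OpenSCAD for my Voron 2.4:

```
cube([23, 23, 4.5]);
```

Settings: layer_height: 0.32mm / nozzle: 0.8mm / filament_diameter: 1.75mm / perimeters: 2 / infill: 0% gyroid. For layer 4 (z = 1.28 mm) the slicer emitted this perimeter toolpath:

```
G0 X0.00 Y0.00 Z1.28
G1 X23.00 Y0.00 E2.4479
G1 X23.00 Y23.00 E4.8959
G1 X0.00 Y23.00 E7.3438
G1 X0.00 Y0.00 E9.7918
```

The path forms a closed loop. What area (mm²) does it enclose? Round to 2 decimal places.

529.00 mm²

Apply the shoelace formula to the sequence of (X, Y) vertices; enclosed area = 529.00 mm².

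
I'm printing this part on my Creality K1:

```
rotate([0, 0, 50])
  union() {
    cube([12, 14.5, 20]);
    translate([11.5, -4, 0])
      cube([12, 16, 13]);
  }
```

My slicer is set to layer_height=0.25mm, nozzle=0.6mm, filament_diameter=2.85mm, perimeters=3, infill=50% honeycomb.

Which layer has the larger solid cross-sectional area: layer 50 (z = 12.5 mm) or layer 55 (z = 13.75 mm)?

Layer 50 (z = 12.5): the cube (footprint 12×14.5) is included at this height (area 174.00 mm²); the 12×16 cube at (11.5, -4) contributes its full rectangle (area 192.00 mm²); Merging all regions: the regions partially overlap — summed areas 366.00 mm² minus the doubly-counted overlap 6.00 mm² gives 360.00 mm² — area = 360.00 mm²; (rotated 50° about Z; rotation is an isometry so areas/perimeters/island counts are preserved). So its area = 360.00 mm². Layer 55 (z = 13.75): the cube (footprint 12×14.5) is included at this height (area 174.00 mm²); the cube at (11.5, -4) does not reach this height (z outside [0, 13]); Combining (union): only the 12×14.5 cube is present, so the union is just that shape — area = 174.00 mm²; (whole slice rotated 50° about Z — lengths, areas and connectivity unchanged). So its area = 174.00 mm². Layer 50 is larger (360.00 vs 174.00 mm²).

layer 50 (z = 12.5 mm)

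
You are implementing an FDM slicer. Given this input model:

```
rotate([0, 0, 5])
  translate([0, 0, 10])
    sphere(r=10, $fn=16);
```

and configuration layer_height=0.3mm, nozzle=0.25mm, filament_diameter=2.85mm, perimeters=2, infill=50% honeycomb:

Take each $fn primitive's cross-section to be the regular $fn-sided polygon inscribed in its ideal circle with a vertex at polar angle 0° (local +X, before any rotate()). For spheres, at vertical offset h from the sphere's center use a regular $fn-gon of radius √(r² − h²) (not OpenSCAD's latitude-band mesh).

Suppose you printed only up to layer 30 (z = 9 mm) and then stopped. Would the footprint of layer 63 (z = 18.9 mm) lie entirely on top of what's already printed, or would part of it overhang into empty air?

Compare the two slices. At z = 9: the r=10 sphere contributes a regular 16-gon of circumradius √(10²−1²) = 9.950 (area = (16/2)·9.950²·sin(360°/16) = 303.09 mm²); (whole slice rotated 5° about Z — lengths, areas and connectivity unchanged). At z = 18.9: the r=10 sphere slices to a regular 16-gon of circumradius 4.560 (√(r²−h²) with h=8.9 from center) (area = (16/2)·4.560²·sin(360°/16) = 63.65 mm²); (whole slice rotated 5° about Z — lengths, areas and connectivity unchanged). Checking containment: the cross-section at z = 18.9 is a subset of the cross-section at z = 9.

entirely on top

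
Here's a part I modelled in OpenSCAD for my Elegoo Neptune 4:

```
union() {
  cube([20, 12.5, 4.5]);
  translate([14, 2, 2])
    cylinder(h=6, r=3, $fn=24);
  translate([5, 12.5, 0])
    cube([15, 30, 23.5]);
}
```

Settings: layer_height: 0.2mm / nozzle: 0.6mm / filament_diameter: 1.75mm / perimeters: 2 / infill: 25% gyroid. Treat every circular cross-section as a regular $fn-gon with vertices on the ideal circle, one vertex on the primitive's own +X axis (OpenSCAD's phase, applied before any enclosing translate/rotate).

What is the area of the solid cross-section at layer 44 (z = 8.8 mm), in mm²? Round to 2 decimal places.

At z = 8.8 mm: the cube is not intersected at this z (z outside [0, 4.5]); the cylinder at (14, 2) is not intersected at this z (z outside [2, 8]); the cube at (5, 12.5) (footprint 15×30) is included at this height (area 450.00 mm²); Merging all regions: only the 15×30 cube at (5, 12.5) is present, so the union is just that shape — area = 450.00 mm². Overall, the cross-section is a single solid region. Net area = 450.00 mm².

450.00 mm²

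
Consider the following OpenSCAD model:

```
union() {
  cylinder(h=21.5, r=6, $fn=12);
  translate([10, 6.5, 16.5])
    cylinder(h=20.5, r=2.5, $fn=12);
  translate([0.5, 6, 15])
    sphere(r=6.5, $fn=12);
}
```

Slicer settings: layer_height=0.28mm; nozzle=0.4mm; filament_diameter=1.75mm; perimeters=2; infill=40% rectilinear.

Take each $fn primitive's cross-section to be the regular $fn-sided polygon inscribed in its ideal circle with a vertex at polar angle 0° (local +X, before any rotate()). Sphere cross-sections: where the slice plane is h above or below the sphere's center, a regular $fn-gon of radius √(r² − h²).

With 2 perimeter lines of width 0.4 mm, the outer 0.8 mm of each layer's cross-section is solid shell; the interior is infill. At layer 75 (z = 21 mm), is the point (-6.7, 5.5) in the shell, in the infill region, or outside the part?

At z = 21 mm: the r=6 cylinder contributes a regular 12-gon of circumradius 6; the r=2.5 cylinder at (10, 6.5) contributes a regular 12-gon of circumradius 2.5; the sphere at (0.5, 6): section is a regular 12-gon, circumradius = √(r²−h²) = √(6.5²−6²) = 2.500; Taking the union: the regions partially overlap (shared area 7.75 mm²), so overlapping operands fuse into one piece — 2 connected regions. Overall, the cross-section has 2 separate islands. The nearest boundary edge runs (-5.20, 3.00)→(-3.00, 5.20); distance from the point to it = 2.83 mm. The point is not inside any of the regions above, so it lies outside the cross-section (2.83 mm from the nearest boundary).

outside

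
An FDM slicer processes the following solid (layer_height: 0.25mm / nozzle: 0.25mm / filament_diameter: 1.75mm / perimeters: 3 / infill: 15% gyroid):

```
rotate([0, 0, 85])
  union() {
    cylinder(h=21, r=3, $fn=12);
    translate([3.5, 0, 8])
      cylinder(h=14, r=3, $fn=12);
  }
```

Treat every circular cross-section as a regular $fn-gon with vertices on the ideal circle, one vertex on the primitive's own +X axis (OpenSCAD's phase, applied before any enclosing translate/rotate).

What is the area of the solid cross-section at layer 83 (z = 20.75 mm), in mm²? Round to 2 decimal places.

46.27 mm²

At z = 20.75 mm: the r=3 cylinder gives a regular 12-gon of circumradius 3 (constant along its height) (area = (12/2)·3.000²·sin(360°/12) = 27.00 mm²); the r=3 cylinder at (3.5, 0) contributes a regular 12-gon of circumradius 3 (area = (12/2)·3.000²·sin(360°/12) = 27.00 mm²); Taking the union: the regions partially overlap — summed areas 54.00 mm² minus the doubly-counted overlap 7.73 mm² gives 46.27 mm² — area = 46.27 mm²; (whole slice rotated 85° about Z — lengths, areas and connectivity unchanged). Overall, the cross-section is a single solid region. Net area = 46.27 mm².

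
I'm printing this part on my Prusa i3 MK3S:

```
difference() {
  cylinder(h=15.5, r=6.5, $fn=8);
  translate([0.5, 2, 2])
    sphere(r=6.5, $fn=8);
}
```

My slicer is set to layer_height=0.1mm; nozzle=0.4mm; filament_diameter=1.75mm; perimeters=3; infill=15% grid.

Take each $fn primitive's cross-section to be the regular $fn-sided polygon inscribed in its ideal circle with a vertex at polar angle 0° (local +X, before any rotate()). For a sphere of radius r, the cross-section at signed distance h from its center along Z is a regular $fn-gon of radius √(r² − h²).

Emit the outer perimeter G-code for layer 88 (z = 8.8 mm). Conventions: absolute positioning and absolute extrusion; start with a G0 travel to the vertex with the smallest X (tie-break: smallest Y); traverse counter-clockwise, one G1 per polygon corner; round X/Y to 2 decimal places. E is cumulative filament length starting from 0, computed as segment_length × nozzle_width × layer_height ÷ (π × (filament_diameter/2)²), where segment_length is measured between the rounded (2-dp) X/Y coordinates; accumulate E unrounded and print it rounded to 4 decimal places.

G0 X-6.50 Y0.00 Z8.80
G1 X-4.60 Y-4.60 E0.0828
G1 X0.00 Y-6.50 E0.1655
G1 X4.60 Y-4.60 E0.2483
G1 X6.50 Y0.00 E0.3311
G1 X4.60 Y4.60 E0.4138
G1 X0.00 Y6.50 E0.4966
G1 X-4.60 Y4.60 E0.5794
G1 X-6.50 Y0.00 E0.6621

At z = 8.8 mm: the r=6.5 cylinder contributes a regular 8-gon of circumradius 6.5; the sphere at (0.5, 2) is absent (|z−center|=6.800 > r=6.5); After the difference (first − rest): none of the subtracted shapes is present at this height, so the r=6.5 cylinder is unchanged — 1 connected region. The outline is a single polygon with 8 vertices. Extrusion per mm of travel: 0.4 × 0.1 / (π × 0.875²) = 0.016630. Accumulating E over each segment gives final E = 0.6621.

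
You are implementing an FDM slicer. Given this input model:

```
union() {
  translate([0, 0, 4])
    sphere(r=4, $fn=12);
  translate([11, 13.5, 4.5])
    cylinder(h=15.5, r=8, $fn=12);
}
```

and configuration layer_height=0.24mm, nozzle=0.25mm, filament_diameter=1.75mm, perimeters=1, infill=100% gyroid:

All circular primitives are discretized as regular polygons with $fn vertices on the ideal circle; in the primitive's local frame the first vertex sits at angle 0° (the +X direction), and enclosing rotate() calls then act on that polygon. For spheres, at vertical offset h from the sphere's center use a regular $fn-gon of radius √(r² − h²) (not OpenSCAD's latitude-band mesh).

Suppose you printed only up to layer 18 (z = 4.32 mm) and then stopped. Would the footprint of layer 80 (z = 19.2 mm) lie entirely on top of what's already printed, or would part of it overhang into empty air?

Compare the two slices. At z = 4.32: the r=4 sphere contributes a regular 12-gon of circumradius √(4²−0.32²) = 3.987 (area = (12/2)·3.987²·sin(360°/12) = 47.69 mm²); the cylinder at (11, 13.5) is absent (z outside [4.5, 20]); Combining (union): only the r=4 sphere is present, so the union is just that shape — area = 47.69 mm². At z = 19.2: the sphere is absent (|z−center|=15.200 > r=4); the r=8 cylinder at (11, 13.5) gives a regular 12-gon of circumradius 8 (constant along its height) (area = (12/2)·8.000²·sin(360°/12) = 192.00 mm²); Merging all regions: only the r=8 cylinder at (11, 13.5) is present, so the union is just that shape — area = 192.00 mm². Checking containment: at z = 19.2 the cross-section extends beyond the z = 4.32 cross-section by about 192.00 mm².

part overhangs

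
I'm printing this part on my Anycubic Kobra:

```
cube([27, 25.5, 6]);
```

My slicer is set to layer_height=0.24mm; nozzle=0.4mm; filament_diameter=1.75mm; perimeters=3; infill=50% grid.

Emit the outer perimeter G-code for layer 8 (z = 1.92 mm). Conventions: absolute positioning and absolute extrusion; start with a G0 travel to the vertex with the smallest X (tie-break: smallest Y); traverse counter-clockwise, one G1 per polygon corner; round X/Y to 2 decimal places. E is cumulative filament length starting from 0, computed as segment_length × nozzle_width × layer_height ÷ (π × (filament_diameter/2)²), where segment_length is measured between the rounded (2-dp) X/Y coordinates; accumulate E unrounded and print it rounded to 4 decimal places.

At z = 1.92 mm: the cube is present — its section is the full 27×25.5 rectangle. The outline is a single polygon with 4 vertices. Extrusion per mm of travel: 0.4 × 0.24 / (π × 0.875²) = 0.039912. Accumulating E over each segment gives final E = 4.1908.

G0 X0.00 Y0.00 Z1.92
G1 X27.00 Y0.00 E1.0776
G1 X27.00 Y25.50 E2.0954
G1 X0.00 Y25.50 E3.1730
G1 X0.00 Y0.00 E4.1908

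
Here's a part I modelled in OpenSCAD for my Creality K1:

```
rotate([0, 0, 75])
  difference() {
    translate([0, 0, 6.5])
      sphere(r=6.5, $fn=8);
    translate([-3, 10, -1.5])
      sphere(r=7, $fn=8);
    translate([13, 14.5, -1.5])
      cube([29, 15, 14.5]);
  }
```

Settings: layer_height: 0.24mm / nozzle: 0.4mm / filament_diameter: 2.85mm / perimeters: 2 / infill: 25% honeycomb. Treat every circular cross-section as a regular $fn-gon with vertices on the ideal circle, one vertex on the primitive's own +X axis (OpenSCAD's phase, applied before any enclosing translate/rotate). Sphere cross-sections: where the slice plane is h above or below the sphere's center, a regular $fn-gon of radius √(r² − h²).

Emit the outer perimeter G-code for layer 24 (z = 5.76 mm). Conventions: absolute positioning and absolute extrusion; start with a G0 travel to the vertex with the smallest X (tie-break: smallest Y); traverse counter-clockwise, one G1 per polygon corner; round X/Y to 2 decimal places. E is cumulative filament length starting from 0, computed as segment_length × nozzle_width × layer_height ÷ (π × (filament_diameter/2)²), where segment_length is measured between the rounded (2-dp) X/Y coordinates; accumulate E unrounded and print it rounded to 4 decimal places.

At z = 5.76 mm: the sphere: section is a regular 8-gon, circumradius = √(r²−h²) = √(6.5²−0.74²) = 6.458; the sphere at (-3, 10) is absent (|z−center|=7.260 > r=7); the cube at (13, 14.5) (footprint 29×15) is included at this height; Taking the first minus the rest: starting from the r=6.5 sphere, the 29×15 cube at (13, 14.5) misses the remaining region (no effect) — 1 connected region; (rotated 75° about Z; rotation is an isometry so areas/perimeters/island counts are preserved). The outline is a single polygon with 8 vertices. Extrusion per mm of travel: 0.4 × 0.24 / (π × 1.425²) = 0.015048. Accumulating E over each segment gives final E = 0.5950.

G0 X-6.24 Y1.67 Z5.76
G1 X-5.59 Y-3.23 E0.0744
G1 X-1.67 Y-6.24 E0.1488
G1 X3.23 Y-5.59 E0.2231
G1 X6.24 Y-1.67 E0.2975
G1 X5.59 Y3.23 E0.3719
G1 X1.67 Y6.24 E0.4463
G1 X-3.23 Y5.59 E0.5207
G1 X-6.24 Y1.67 E0.5950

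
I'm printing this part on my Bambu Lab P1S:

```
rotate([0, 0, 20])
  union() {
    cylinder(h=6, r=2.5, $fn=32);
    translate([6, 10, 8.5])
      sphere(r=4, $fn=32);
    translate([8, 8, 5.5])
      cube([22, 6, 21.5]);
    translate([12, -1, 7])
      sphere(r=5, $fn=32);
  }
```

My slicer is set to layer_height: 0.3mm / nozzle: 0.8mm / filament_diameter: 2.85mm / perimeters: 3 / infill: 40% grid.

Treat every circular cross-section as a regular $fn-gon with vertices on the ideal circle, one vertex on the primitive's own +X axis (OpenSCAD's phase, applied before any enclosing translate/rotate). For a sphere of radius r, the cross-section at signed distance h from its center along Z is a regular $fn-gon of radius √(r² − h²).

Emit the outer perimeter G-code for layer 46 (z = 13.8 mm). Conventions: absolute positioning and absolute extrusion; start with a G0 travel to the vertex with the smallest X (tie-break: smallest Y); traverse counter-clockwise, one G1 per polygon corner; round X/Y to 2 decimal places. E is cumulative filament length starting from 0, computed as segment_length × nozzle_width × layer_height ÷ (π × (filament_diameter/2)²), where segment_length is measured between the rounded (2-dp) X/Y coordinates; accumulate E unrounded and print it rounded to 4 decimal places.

G0 X2.73 Y15.89 Z13.80
G1 X4.78 Y10.25 E0.2258
G1 X25.45 Y17.78 E1.0534
G1 X23.40 Y23.42 E1.2792
G1 X2.73 Y15.89 E2.1068

At z = 13.8 mm: the cylinder does not reach this height (z outside [0, 6]); the sphere at (6, 10) is absent (|z−center|=5.300 > r=4); the cube at (8, 8) is present — its section is the full 22×6 rectangle; the sphere at (12, -1) is absent (|z−center|=6.800 > r=5); Merging all regions: only the 22×6 cube at (8, 8) is present, so the union is just that shape — 1 connected region; (rotated 20° about Z; rotation is an isometry so areas/perimeters/island counts are preserved). The outline is a single polygon with 4 vertices. Extrusion per mm of travel: 0.8 × 0.3 / (π × 1.425²) = 0.037621. Accumulating E over each segment gives final E = 2.1068.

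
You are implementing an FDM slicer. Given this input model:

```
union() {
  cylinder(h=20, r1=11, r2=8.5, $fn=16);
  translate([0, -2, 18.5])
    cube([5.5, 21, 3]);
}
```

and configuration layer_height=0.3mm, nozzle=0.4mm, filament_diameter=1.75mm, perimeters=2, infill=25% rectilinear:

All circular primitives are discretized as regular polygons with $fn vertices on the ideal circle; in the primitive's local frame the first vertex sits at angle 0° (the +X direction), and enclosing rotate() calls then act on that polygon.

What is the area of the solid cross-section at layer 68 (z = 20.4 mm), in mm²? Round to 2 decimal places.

115.50 mm²

At z = 20.4 mm: the cone does not reach this height (z outside [0, 20]); the 5.5×21 cube at (0, -2) contributes its full rectangle (area 115.50 mm²); Combining (union): only the 5.5×21 cube at (0, -2) is present, so the union is just that shape — area = 115.50 mm². Overall, the cross-section is a single solid region. Net area = 115.50 mm².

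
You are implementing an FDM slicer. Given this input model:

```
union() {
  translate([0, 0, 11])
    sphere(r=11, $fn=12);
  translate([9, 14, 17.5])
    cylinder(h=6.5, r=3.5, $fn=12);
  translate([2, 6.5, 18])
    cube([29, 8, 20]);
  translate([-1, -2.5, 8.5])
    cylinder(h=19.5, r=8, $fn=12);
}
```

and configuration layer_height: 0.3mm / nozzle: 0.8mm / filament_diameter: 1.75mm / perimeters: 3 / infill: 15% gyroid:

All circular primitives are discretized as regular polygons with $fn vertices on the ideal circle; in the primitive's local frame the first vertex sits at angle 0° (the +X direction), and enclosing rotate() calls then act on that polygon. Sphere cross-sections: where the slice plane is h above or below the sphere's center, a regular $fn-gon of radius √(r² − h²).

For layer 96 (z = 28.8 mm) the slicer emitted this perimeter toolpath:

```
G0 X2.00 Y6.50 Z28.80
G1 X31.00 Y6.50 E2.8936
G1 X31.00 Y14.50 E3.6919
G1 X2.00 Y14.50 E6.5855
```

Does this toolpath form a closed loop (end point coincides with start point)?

no

Start point (G0): (2.00, 6.50). End point (last G1): the path does not return to the start — open.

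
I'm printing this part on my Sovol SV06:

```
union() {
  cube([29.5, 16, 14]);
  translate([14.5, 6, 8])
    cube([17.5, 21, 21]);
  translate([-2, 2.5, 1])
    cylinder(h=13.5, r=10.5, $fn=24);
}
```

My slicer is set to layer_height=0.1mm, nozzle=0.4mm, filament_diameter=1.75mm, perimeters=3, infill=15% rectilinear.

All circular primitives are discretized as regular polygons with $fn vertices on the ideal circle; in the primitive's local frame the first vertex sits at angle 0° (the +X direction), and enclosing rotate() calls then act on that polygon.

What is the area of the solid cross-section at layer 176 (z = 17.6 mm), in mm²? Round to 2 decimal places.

At z = 17.6 mm: the cube does not reach this height (z outside [0, 14]); the cube at (14.5, 6) is present — its section is the full 17.5×21 rectangle (area 367.50 mm²); the cylinder at (-2, 2.5) is absent (z outside [1, 14.5]); Combining (union): only the 17.5×21 cube at (14.5, 6) is present, so the union is just that shape — area = 367.50 mm². Overall, the cross-section is a single solid region. Net area = 367.50 mm².

367.50 mm²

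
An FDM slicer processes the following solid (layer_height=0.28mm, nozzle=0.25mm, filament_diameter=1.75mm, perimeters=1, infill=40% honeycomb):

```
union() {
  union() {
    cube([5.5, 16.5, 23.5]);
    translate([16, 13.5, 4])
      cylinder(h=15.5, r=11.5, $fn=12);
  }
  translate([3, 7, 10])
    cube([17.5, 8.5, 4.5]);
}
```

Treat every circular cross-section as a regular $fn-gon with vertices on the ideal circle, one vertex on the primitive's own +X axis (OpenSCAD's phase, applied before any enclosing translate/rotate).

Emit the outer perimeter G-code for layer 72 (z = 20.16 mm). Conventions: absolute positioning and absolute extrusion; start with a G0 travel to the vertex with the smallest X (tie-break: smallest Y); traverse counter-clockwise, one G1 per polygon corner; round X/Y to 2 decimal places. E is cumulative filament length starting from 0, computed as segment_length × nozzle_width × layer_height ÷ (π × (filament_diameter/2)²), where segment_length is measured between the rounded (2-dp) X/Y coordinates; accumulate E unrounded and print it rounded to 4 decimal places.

At z = 20.16 mm: the 5.5×16.5 cube contributes its full rectangle; the cylinder at (16, 13.5) is not intersected at this z (z outside [4, 19.5]); Combining (union): only the 5.5×16.5 cube is present, so the union is just that shape — 1 connected region; the cube at (3, 7) is absent (z outside [10, 14.5]); Merging all regions: only the result so far is present, so the union is just that shape — 1 connected region. The outline is a single polygon with 4 vertices. Extrusion per mm of travel: 0.25 × 0.28 / (π × 0.875²) = 0.029103. Accumulating E over each segment gives final E = 1.2805.

G0 X0.00 Y0.00 Z20.16
G1 X5.50 Y0.00 E0.1601
G1 X5.50 Y16.50 E0.6403
G1 X0.00 Y16.50 E0.8003
G1 X0.00 Y0.00 E1.2805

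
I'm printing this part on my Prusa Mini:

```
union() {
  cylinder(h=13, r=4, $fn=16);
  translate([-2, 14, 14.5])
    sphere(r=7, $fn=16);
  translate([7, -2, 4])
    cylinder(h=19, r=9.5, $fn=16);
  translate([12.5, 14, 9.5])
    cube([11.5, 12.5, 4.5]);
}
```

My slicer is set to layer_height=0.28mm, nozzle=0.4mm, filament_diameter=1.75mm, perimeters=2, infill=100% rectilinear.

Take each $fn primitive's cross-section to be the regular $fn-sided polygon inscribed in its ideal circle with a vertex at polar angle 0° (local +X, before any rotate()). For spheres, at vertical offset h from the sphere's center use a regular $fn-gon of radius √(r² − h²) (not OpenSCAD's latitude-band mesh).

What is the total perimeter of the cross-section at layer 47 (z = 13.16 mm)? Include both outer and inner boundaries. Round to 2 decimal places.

150.20 mm

At z = 13.16 mm: the cylinder is not intersected at this z (z outside [0, 13]); the sphere at (-2, 14): section is a regular 16-gon, circumradius = √(r²−h²) = √(7²−1.34²) = 6.871 (perimeter = 2·16·6.871·sin(180°/16) = 42.89 mm); the cylinder at (7, -2): section is a regular 16-gon, circumradius r=9.5 (perimeter = 2·16·9.500·sin(180°/16) = 59.31 mm); the 11.5×12.5 cube at (12.5, 14) contributes its full rectangle (perimeter 48.00 mm); Taking the union: the 3 present regions are separate (no shared area or edge), so areas and boundary lengths simply add and each stays a separate island — boundary = 150.20 mm. Overall, the cross-section has 3 separate islands. Total boundary length (outer) = 150.20 mm.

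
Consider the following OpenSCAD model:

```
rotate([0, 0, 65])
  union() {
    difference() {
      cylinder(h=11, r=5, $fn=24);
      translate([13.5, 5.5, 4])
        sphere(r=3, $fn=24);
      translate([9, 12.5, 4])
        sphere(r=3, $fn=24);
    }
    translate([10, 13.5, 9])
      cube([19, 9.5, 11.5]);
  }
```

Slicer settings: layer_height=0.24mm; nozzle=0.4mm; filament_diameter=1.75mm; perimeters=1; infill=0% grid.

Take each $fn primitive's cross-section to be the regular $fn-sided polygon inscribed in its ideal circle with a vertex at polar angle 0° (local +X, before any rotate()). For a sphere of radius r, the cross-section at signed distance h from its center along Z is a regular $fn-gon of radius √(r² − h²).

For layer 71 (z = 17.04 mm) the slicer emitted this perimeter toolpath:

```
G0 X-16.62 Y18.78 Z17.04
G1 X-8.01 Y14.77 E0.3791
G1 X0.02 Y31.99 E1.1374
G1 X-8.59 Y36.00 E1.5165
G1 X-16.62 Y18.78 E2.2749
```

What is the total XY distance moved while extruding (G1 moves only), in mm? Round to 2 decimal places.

Sum the Euclidean lengths of each G1 segment: total = 57.00 mm.

57.00 mm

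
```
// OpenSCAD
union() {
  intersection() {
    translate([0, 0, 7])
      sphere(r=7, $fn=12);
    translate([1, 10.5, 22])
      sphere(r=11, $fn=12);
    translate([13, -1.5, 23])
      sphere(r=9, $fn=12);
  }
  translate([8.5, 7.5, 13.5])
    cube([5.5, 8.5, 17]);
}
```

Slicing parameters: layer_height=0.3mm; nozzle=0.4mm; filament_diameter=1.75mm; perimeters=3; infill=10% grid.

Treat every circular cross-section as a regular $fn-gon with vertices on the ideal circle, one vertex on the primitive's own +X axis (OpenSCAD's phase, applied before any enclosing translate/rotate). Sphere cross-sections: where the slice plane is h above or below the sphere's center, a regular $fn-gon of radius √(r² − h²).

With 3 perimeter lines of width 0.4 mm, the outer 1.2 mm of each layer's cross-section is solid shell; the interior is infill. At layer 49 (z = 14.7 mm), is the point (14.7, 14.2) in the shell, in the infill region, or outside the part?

outside

At z = 14.7 mm: the sphere does not reach this height (|z−center|=7.700 > r=7); the sphere at (1, 10.5): section is a regular 12-gon, circumradius = √(r²−h²) = √(11²−7.3²) = 8.229; the r=9 sphere at (13, -1.5) contributes a regular 12-gon of circumradius √(9²−8.3²) = 3.480; Keeping only the common overlap: at least one operand is absent at this height, so nothing remains; the cube at (8.5, 7.5) is present — its section is the full 5.5×8.5 rectangle; Merging all regions: only the 5.5×8.5 cube at (8.5, 7.5) is present, so the union is just that shape — 1 connected region. Overall, the cross-section is a single solid region. The nearest boundary edge runs (14.00, 7.50)→(14.00, 16.00); distance from the point to it = 0.70 mm. The point is not inside any of the regions above, so it lies outside the cross-section (0.70 mm from the nearest boundary).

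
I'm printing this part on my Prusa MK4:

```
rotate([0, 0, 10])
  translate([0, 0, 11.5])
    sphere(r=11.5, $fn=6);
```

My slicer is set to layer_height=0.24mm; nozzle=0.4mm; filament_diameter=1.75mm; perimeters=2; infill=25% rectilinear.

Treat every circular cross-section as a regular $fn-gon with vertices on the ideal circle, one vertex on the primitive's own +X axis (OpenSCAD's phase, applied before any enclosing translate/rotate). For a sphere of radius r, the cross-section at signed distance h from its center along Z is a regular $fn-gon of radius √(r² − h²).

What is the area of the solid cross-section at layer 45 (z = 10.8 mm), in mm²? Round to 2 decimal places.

At z = 10.8 mm: the r=11.5 sphere slices to a regular 6-gon of circumradius 11.479 (√(r²−h²) with h=0.7 from center) (area = (6/2)·11.479²·sin(360°/6) = 342.32 mm²); (rotated 10° about Z; rotation is an isometry so areas/perimeters/island counts are preserved). Overall, the cross-section is a single solid region. Net area = 342.32 mm².

342.32 mm²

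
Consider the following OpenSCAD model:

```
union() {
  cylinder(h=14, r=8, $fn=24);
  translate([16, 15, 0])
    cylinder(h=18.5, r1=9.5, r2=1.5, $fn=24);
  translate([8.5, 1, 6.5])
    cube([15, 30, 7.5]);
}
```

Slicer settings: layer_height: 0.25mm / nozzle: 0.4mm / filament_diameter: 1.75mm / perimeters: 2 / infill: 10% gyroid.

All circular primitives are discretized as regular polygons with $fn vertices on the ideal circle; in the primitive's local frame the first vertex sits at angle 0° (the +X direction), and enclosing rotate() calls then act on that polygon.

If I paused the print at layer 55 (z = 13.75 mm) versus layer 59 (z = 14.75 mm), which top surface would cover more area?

layer 55 (z = 13.75 mm)

Layer 55 (z = 13.75): the r=8 cylinder contributes a regular 24-gon of circumradius 8 (area = (24/2)·8.000²·sin(360°/24) = 198.77 mm²); the cone at (16, 15) contributes a regular 24-gon of circumradius 3.554 (interpolated between r1=9.5 and r2=1.5 at t=0.743) (area = (24/2)·3.554²·sin(360°/24) = 39.23 mm²); the cube at (8.5, 1) (footprint 15×30) is included at this height (area 450.00 mm²); Combining (union): the regions partially overlap — summed areas 688.00 mm² minus the doubly-counted overlap 39.23 mm² gives 648.77 mm² — area = 648.77 mm². So its area = 648.77 mm². Layer 59 (z = 14.75): the cylinder is not intersected at this z (z outside [0, 14]); the cone at (16, 15) (r1=9.5→r2=1.5) has section circumradius 3.122 here — a regular 24-gon (area = (24/2)·3.122²·sin(360°/24) = 30.26 mm²); the cube at (8.5, 1) does not reach this height (z outside [6.5, 14]); Taking the union: only the cone at (16, 15) is present, so the union is just that shape — area = 30.26 mm². So its area = 30.26 mm². Layer 55 is larger (648.77 vs 30.26 mm²).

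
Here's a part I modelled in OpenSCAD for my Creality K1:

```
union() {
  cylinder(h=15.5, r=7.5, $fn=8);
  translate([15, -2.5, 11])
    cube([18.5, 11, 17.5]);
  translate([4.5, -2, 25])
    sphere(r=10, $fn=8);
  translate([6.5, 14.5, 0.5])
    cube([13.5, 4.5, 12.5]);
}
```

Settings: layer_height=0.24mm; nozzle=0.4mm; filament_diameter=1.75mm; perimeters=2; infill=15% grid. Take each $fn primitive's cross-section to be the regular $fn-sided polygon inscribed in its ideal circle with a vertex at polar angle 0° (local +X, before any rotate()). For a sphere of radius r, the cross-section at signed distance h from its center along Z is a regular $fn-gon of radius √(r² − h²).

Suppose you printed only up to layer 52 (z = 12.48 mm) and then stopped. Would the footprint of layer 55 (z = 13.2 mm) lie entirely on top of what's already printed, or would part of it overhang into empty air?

entirely on top

Compare the two slices. At z = 12.48: the r=7.5 cylinder gives a regular 8-gon of circumradius 7.5 (constant along its height) (area = (8/2)·7.500²·sin(360°/8) = 159.10 mm²); the cube at (15, -2.5) (footprint 18.5×11) is included at this height (area 203.50 mm²); the sphere at (4.5, -2) is not intersected at this z (|z−center|=12.520 > r=10); the 13.5×4.5 cube at (6.5, 14.5) contributes its full rectangle (area 60.75 mm²); Merging all regions: the 3 present regions are separate (no shared area or edge), so areas and boundary lengths simply add and each stays a separate island — area = 423.35 mm². At z = 13.2: the r=7.5 cylinder contributes a regular 8-gon of circumradius 7.5 (area = (8/2)·7.500²·sin(360°/8) = 159.10 mm²); the cube at (15, -2.5) (footprint 18.5×11) is included at this height (area 203.50 mm²); the sphere at (4.5, -2) does not reach this height (|z−center|=11.800 > r=10); the cube at (6.5, 14.5) does not reach this height (z outside [0.5, 13]); Combining (union): the 2 present regions are separate (no shared area or edge), so areas and boundary lengths simply add and each stays a separate island — area = 362.60 mm². Checking containment: the cross-section at z = 13.2 is a subset of the cross-section at z = 12.48.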